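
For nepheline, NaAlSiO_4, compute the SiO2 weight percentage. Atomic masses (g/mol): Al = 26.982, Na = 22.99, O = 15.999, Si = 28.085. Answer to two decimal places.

42.30 wt%

Molar mass of NaAlSiO_4 = 1*22.99 + 1*26.982 + 1*28.085 + 4*15.999 = 142.053 g/mol.
Each formula unit contains 1 Si, equivalent to 1/1 = 1.0000 mol SiO2.
M(SiO2) = 1×28.085 + 2×15.999 = 60.083 g/mol.
Mass of SiO2 per formula unit = 1.0000 × 60.083 = 60.083 g.
SiO2 wt% = 60.083 / 142.053 × 100 = 42.30%.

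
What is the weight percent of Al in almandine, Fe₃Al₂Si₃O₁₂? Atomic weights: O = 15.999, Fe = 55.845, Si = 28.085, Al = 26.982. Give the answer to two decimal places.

10.84 weight percent

Molar mass of Fe₃Al₂Si₃O₁₂: 3·55.845 + 2·26.982 + 3·28.085 + 12·15.999 = 497.742 g/mol.
Mass of Al per formula unit: 2 × 26.982 = 53.964 g.
Weight fraction Al = 53.964 / 497.742 = 0.1084.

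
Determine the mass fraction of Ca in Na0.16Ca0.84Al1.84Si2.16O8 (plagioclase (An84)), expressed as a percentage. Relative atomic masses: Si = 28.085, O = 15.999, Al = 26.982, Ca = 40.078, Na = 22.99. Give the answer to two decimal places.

M(Na0.16Ca0.84Al1.84Si2.16O8) = 275.646 g/mol.
Ca contributes 0.84 × 40.078 = 33.666 g per mole.
33.666/275.646 = 0.1221 → 12.21%.

12.21 wt%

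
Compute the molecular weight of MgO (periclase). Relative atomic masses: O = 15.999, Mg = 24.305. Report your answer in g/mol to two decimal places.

40.30 g/mol

Mg: 1 × 24.305 = 24.3050
O: 1 × 15.999 = 15.9990
Summing the contributions gives the formula mass.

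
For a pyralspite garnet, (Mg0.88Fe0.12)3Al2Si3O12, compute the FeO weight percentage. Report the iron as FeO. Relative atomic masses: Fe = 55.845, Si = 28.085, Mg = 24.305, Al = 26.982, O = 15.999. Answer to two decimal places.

M((Mg0.88Fe0.12)3Al2Si3O12) = 414.476 g/mol; M(FeO) = 71.844 g/mol.
Moles FeO per formula unit = 0.36 Fe ÷ 1 = 0.3600.
FeO fraction = (0.3600 × 71.844) / 414.476 = 25.864/414.476 = 0.0624.

6.24 wt%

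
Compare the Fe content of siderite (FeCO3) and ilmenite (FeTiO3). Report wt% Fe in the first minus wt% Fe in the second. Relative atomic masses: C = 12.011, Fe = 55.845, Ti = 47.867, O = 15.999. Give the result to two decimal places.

11.39 percentage points

M(FeCO3) = 115.853 g/mol, so wt% Fe = 55.845/115.853 × 100 = 48.20%.
M(FeTiO3) = 151.709 g/mol, so wt% Fe = 55.845/151.709 × 100 = 36.81%.
48.20 − 36.81 = 11.39 pp.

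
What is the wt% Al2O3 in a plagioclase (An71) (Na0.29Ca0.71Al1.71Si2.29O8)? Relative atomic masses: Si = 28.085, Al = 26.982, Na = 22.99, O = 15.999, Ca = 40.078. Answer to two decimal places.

31.87 wt%

M(Na0.29Ca0.71Al1.71Si2.29O8) = 273.568 g/mol; M(Al2O3) = 101.961 g/mol.
Moles Al2O3 per formula unit = 1.71 Al ÷ 2 = 0.8550.
Al2O3 fraction = (0.8550 × 101.961) / 273.568 = 87.177/273.568 = 0.3187.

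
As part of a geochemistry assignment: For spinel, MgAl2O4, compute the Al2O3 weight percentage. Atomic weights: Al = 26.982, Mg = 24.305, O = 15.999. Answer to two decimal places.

M(MgAl2O4) = 142.265 g/mol; M(Al2O3) = 101.961 g/mol.
Moles Al2O3 per formula unit = 2 Al ÷ 2 = 1.0000.
Al2O3 fraction = (1.0000 × 101.961) / 142.265 = 101.961/142.265 = 0.7167.

71.67 wt%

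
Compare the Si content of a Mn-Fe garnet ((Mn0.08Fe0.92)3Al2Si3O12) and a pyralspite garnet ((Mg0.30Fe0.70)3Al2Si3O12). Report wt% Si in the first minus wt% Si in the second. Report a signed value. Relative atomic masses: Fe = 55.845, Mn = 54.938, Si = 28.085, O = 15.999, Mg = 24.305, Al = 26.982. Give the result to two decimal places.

M((Mn0.08Fe0.92)3Al2Si3O12) = 497.524 g/mol, so wt% Si = 84.255/497.524 × 100 = 16.93%.
M((Mg0.30Fe0.70)3Al2Si3O12) = 469.356 g/mol, so wt% Si = 84.255/469.356 × 100 = 17.95%.
16.93 − 17.95 = -1.02 pp.

-1.02 percentage points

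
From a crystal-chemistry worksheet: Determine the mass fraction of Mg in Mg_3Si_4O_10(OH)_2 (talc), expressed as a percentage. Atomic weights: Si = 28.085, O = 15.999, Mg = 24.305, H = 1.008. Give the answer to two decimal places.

Molar mass of Mg_3Si_4O_10(OH)_2: 3*24.305 + 4*28.085 + 12*15.999 + 2*1.008 = 379.259 g/mol.
Mass of Mg per formula unit: 3 × 24.305 = 72.915 g.
Weight fraction Mg = 72.915 / 379.259 = 0.1923.

19.23 mass %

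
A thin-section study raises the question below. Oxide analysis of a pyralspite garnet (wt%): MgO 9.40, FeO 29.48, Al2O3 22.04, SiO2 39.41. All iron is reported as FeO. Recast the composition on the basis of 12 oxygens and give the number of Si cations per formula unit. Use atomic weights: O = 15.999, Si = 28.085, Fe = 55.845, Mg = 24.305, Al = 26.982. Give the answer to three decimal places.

9.40 wt% MgO ÷ 40.304 g/mol = 0.23323 mol, giving 0.23323 Mg and 0.23323 O.
29.48 wt% FeO ÷ 71.844 g/mol = 0.41033 mol, giving 0.41033 Fe and 0.41033 O.
22.04 wt% Al2O3 ÷ 101.961 g/mol = 0.21616 mol, giving 0.43232 Al and 0.64848 O.
39.41 wt% SiO2 ÷ 60.083 g/mol = 0.65593 mol, giving 0.65593 Si and 1.31186 O.
Oxygen sums to 2.60390; scaling by 12/2.60390 = 4.60847 puts the formula on 12 O.
Si: 0.65593 × 4.60847 = 3.023 atoms per formula unit.

3.023 Si apfu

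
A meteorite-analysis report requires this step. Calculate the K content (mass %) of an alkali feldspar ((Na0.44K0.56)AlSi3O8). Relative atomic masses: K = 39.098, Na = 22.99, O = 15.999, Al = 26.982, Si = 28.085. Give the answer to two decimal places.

Formula mass = 0.44×22.99 + 0.56×39.098 + 1×26.982 + 3×28.085 + 8×15.999 = 271.239 g/mol, of which 21.895 g is K.
So K makes up 21.895/271.239 = 0.0807 of the mass, i.e. 8.07%.

8.07 mass %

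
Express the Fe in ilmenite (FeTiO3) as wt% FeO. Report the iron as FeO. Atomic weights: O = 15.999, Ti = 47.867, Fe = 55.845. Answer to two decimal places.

Molar mass of FeTiO3 = 1·55.845 + 1·47.867 + 3·15.999 = 151.709 g/mol.
Each formula unit contains 1 Fe, equivalent to 1/1 = 1.0000 mol FeO.
M(FeO) = 1×55.845 + 1×15.999 = 71.844 g/mol.
Mass of FeO per formula unit = 1.0000 × 71.844 = 71.844 g.
FeO wt% = 71.844 / 151.709 × 100 = 47.36%.

47.36 wt%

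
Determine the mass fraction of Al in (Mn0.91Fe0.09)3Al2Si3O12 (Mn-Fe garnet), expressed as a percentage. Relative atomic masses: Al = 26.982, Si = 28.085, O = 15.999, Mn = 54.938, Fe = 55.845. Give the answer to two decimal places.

Formula mass = 2.73*54.938 + 0.27*55.845 + 2*26.982 + 3*28.085 + 12*15.999 = 495.266 g/mol, of which 53.964 g is Al.
So Al makes up 53.964/495.266 = 0.1090 of the mass, i.e. 10.90%.

10.90 weight percent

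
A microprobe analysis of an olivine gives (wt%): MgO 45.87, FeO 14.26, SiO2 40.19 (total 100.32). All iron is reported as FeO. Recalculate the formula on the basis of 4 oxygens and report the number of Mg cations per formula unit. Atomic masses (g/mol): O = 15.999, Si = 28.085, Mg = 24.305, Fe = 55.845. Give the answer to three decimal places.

MgO (M=40.304): mol = 1.13810; Mg = 1.13810, O = 1.13810.
FeO (M=71.844): mol = 0.19849; Fe = 0.19849, O = 0.19849.
SiO2 (M=60.083): mol = 0.66891; Si = 0.66891, O = 1.33782.
ΣO = 2.67441; factor = 4/ΣO = 1.49566.
Mg apfu = 1.13810 × 1.49566 = 1.702.

1.702 Mg apfu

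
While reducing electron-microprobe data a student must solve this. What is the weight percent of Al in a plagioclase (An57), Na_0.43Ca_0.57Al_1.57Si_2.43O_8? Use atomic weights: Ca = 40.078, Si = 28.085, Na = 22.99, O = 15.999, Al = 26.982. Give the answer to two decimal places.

15.61 weight percent

Molar mass of Na_0.43Ca_0.57Al_1.57Si_2.43O_8: 0.43·22.99 + 0.57·40.078 + 1.57·26.982 + 2.43·28.085 + 8·15.999 = 271.330 g/mol.
Mass of Al per formula unit: 1.57 × 26.982 = 42.362 g.
Weight fraction Al = 42.362 / 271.330 = 0.1561.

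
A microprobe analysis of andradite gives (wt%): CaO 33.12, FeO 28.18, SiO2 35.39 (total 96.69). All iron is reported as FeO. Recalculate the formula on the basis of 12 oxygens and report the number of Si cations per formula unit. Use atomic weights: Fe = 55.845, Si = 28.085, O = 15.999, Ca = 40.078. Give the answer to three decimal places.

3.271 Si apfu

33.12 wt% CaO ÷ 56.077 g/mol = 0.59062 mol, giving 0.59062 Ca and 0.59062 O.
28.18 wt% FeO ÷ 71.844 g/mol = 0.39224 mol, giving 0.39224 Fe and 0.39224 O.
35.39 wt% SiO2 ÷ 60.083 g/mol = 0.58902 mol, giving 0.58902 Si and 1.17804 O.
Oxygen sums to 2.16090; scaling by 12/2.16090 = 5.55324 puts the formula on 12 O.
Si: 0.58902 × 5.55324 = 3.271 atoms per formula unit.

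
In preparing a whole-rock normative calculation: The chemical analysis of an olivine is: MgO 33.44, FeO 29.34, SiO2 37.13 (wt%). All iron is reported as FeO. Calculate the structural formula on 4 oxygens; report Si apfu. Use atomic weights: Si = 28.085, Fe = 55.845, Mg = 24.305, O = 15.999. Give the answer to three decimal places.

0.999 Si apfu

MgO: 33.44/40.304 = 0.82969 mol → 0.82969 mol Mg, 0.82969 mol O.
FeO: 29.34/71.844 = 0.40838 mol → 0.40838 mol Fe, 0.40838 mol O.
SiO2: 37.13/60.083 = 0.61798 mol → 0.61798 mol Si, 1.23596 mol O.
Total oxygen = 2.47403 mol. Normalization factor = 4/2.47403 = 1.61680.
Si per 4 O = 0.61798 × 1.61680 = 0.999.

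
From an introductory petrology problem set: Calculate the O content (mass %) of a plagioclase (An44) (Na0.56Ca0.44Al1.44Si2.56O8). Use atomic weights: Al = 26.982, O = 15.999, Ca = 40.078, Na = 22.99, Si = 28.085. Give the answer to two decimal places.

47.54 mass %

Formula mass = 0.56*22.99 + 0.44*40.078 + 1.44*26.982 + 2.56*28.085 + 8*15.999 = 269.252 g/mol, of which 127.992 g is O.
So O makes up 127.992/269.252 = 0.4754 of the mass, i.e. 47.54%.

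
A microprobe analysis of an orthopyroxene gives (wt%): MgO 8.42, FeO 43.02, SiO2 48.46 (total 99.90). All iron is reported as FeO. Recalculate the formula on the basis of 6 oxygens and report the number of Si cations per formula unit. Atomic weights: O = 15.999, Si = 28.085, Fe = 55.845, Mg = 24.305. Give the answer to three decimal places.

1.999 Si apfu

8.42 wt% MgO ÷ 40.304 g/mol = 0.20891 mol, giving 0.20891 Mg and 0.20891 O.
43.02 wt% FeO ÷ 71.844 g/mol = 0.59880 mol, giving 0.59880 Fe and 0.59880 O.
48.46 wt% SiO2 ÷ 60.083 g/mol = 0.80655 mol, giving 0.80655 Si and 1.61310 O.
Oxygen sums to 2.42081; scaling by 6/2.42081 = 2.47851 puts the formula on 6 O.
Si: 0.80655 × 2.47851 = 1.999 atoms per formula unit.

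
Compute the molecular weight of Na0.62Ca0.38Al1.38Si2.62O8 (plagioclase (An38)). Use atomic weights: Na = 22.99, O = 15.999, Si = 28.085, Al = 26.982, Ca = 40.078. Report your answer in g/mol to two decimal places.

M = 0.62*22.99 + 0.38*40.078 + 1.38*26.982 + 2.62*28.085 + 8*15.999

268.29 g/mol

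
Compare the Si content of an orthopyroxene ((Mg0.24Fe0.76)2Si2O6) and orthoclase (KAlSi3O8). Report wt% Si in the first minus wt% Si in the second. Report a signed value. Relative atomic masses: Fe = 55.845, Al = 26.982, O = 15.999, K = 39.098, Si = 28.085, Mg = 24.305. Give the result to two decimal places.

M((Mg0.24Fe0.76)2Si2O6) = 248.715 g/mol, so wt% Si = 56.170/248.715 × 100 = 22.58%.
M(KAlSi3O8) = 278.327 g/mol, so wt% Si = 84.255/278.327 × 100 = 30.27%.
22.58 − 30.27 = -7.69 pp.

-7.69 percentage points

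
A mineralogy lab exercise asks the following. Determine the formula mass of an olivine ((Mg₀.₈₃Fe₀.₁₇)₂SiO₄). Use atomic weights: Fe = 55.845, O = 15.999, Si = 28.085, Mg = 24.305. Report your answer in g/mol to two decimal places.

151.41 g/mol

Mg: 1.66 × 24.305 = 40.3463
Fe: 0.34 × 55.845 = 18.9873
Si: 1 × 28.085 = 28.0850
O: 4 × 15.999 = 63.9960
Summing the contributions gives the formula mass.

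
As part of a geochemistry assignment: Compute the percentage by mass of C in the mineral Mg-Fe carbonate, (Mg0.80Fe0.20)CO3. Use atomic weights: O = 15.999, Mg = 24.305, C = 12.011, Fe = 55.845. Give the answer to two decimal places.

13.25 weight percent

M((Mg0.80Fe0.20)CO3) = 90.621 g/mol.
C contributes 1 × 12.011 = 12.011 g per mole.
12.011/90.621 = 0.1325 → 13.25%.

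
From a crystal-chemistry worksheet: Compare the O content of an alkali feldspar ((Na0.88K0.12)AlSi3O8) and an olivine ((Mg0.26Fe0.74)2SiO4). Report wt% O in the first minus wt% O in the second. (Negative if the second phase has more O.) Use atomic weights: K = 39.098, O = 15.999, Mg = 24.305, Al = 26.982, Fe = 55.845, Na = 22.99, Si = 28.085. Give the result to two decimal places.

O in (Na0.88K0.12)AlSi3O8: molar mass 264.152 g/mol; 8×15.999 = 127.992 g → 48.45 wt%.
O in (Mg0.26Fe0.74)2SiO4: molar mass 187.370 g/mol; 4×15.999 = 63.996 g → 34.15 wt%.
Difference = 48.45 − 34.15 = 14.30 percentage points.

14.30 percentage points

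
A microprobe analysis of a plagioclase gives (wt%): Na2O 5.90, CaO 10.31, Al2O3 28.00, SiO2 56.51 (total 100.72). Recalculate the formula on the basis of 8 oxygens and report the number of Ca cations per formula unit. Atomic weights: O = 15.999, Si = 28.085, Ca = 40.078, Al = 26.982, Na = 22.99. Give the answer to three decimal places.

Na2O (M=61.979): mol = 0.09519; Na = 0.19038, O = 0.09519.
CaO (M=56.077): mol = 0.18385; Ca = 0.18385, O = 0.18385.
Al2O3 (M=101.961): mol = 0.27461; Al = 0.54922, O = 0.82383.
SiO2 (M=60.083): mol = 0.94053; Si = 0.94053, O = 1.88106.
ΣO = 2.98393; factor = 8/ΣO = 2.68103.
Ca apfu = 0.18385 × 2.68103 = 0.493.

0.493 Ca apfu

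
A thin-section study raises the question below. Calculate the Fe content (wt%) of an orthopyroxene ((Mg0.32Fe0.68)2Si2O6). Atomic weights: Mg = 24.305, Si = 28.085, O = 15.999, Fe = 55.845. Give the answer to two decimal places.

31.17 wt%

Formula mass = 0.64*24.305 + 1.36*55.845 + 2*28.085 + 6*15.999 = 243.668 g/mol, of which 75.949 g is Fe.
So Fe makes up 75.949/243.668 = 0.3117 of the mass, i.e. 31.17%.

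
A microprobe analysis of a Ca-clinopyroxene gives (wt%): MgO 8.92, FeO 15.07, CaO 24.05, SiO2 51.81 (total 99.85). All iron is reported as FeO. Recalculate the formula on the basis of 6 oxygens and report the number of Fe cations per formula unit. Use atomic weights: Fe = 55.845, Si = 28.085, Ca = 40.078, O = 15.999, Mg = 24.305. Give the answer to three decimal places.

8.92 wt% MgO ÷ 40.304 g/mol = 0.22132 mol, giving 0.22132 Mg and 0.22132 O.
15.07 wt% FeO ÷ 71.844 g/mol = 0.20976 mol, giving 0.20976 Fe and 0.20976 O.
24.05 wt% CaO ÷ 56.077 g/mol = 0.42887 mol, giving 0.42887 Ca and 0.42887 O.
51.81 wt% SiO2 ÷ 60.083 g/mol = 0.86231 mol, giving 0.86231 Si and 1.72462 O.
Oxygen sums to 2.58457; scaling by 6/2.58457 = 2.32147 puts the formula on 6 O.
Fe: 0.20976 × 2.32147 = 0.487 atoms per formula unit.

0.487 Fe apfu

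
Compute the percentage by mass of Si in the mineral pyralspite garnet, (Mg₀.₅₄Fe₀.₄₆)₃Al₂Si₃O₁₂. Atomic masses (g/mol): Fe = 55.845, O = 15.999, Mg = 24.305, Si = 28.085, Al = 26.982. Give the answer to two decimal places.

18.86 weight percent

Molar mass of (Mg₀.₅₄Fe₀.₄₆)₃Al₂Si₃O₁₂: 1.62*24.305 + 1.38*55.845 + 2*26.982 + 3*28.085 + 12*15.999 = 446.647 g/mol.
Mass of Si per formula unit: 3 × 28.085 = 84.255 g.
Weight fraction Si = 84.255 / 446.647 = 0.1886.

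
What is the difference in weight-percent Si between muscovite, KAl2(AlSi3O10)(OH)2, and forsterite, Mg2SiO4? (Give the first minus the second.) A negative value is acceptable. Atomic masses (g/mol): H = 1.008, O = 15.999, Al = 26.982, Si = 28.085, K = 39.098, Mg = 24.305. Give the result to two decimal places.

1.19 percentage points

First mineral: 84.255 g Si in 398.303 g formula = 21.15 wt% Si.
Second mineral: 28.085 g Si in 140.691 g formula = 19.96 wt% Si.
21.15% − 19.96% gives a difference of 1.19 percentage points.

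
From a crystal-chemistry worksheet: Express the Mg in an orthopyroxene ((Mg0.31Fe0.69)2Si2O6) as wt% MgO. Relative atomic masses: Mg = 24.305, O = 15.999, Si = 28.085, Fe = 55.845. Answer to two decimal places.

10.23 wt%

Formula mass = 244.299 g/mol.
0.62 Mg → 0.6200 mol MgO per formula unit; M(MgO) = 40.304, so MgO mass = 24.988 g.
24.988/244.299 × 100 = 10.23 wt%.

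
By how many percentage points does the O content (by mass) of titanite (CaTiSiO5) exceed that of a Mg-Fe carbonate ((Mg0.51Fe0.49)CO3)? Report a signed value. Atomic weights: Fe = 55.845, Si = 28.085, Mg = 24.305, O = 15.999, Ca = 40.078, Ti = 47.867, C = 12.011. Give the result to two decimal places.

M(CaTiSiO5) = 196.025 g/mol, so wt% O = 79.995/196.025 × 100 = 40.81%.
M((Mg0.51Fe0.49)CO3) = 99.768 g/mol, so wt% O = 47.997/99.768 × 100 = 48.11%.
40.81 − 48.11 = -7.30 pp.

-7.30 percentage points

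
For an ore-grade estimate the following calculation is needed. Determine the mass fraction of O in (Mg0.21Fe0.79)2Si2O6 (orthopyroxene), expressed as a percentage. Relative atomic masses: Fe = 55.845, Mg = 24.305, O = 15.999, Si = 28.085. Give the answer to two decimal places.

38.30 weight percent

M((Mg0.21Fe0.79)2Si2O6) = 250.607 g/mol.
O contributes 6 × 15.999 = 95.994 g per mole.
95.994/250.607 = 0.3830 → 38.30%.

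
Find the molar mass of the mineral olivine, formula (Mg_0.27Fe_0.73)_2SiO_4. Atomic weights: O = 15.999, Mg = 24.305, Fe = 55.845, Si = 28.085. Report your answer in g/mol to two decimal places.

Mg: 0.54 × 24.305 = 13.1247
Fe: 1.46 × 55.845 = 81.5337
Si: 1 × 28.085 = 28.0850
O: 4 × 15.999 = 63.9960
Summing the contributions gives the formula mass.

186.74 g/mol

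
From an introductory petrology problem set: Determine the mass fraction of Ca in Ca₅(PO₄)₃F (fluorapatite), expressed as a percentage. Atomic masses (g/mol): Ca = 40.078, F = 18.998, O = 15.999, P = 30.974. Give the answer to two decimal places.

39.74 weight percent

Molar mass of Ca₅(PO₄)₃F: 5·40.078 + 3·30.974 + 12·15.999 + 1·18.998 = 504.298 g/mol.
Mass of Ca per formula unit: 5 × 40.078 = 200.390 g.
Weight fraction Ca = 200.390 / 504.298 = 0.3974.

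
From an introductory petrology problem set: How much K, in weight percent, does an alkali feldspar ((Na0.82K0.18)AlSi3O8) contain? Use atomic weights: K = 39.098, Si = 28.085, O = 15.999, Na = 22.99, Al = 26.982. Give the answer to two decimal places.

2.65 weight percent

M((Na0.82K0.18)AlSi3O8) = 265.118 g/mol.
K contributes 0.18 × 39.098 = 7.038 g per mole.
7.038/265.118 = 0.0265 → 2.65%.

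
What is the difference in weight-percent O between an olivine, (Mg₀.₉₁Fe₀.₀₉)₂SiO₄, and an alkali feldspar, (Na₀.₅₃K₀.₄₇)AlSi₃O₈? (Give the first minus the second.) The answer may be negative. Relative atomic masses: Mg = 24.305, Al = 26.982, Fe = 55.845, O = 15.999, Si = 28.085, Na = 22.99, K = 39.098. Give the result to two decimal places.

M((Mg₀.₉₁Fe₀.₀₉)₂SiO₄) = 146.368 g/mol, so wt% O = 63.996/146.368 × 100 = 43.72%.
M((Na₀.₅₃K₀.₄₇)AlSi₃O₈) = 269.790 g/mol, so wt% O = 127.992/269.790 × 100 = 47.44%.
43.72 − 47.44 = -3.72 pp.

-3.72 percentage points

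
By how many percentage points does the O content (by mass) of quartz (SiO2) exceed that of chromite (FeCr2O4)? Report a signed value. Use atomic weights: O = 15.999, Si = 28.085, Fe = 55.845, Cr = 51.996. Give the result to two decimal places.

24.67 percentage points

O in SiO2: molar mass 60.083 g/mol; 2×15.999 = 31.998 g → 53.26 wt%.
O in FeCr2O4: molar mass 223.833 g/mol; 4×15.999 = 63.996 g → 28.59 wt%.
Difference = 53.26 − 28.59 = 24.67 percentage points.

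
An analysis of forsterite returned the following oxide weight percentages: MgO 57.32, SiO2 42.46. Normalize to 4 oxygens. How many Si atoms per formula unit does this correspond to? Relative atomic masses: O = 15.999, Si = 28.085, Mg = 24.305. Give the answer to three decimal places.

0.997 Si apfu

57.32 wt% MgO ÷ 40.304 g/mol = 1.42219 mol, giving 1.42219 Mg and 1.42219 O.
42.46 wt% SiO2 ÷ 60.083 g/mol = 0.70669 mol, giving 0.70669 Si and 1.41338 O.
Oxygen sums to 2.83557; scaling by 4/2.83557 = 1.41065 puts the formula on 4 O.
Si: 0.70669 × 1.41065 = 0.997 atoms per formula unit.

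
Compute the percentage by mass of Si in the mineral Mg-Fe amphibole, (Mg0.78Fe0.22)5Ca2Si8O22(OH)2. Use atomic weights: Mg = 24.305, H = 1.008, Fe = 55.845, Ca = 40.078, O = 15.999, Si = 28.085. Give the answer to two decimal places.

Formula mass = 3.90×24.305 + 1.10×55.845 + 2×40.078 + 8×28.085 + 24×15.999 + 2×1.008 = 847.047 g/mol, of which 224.680 g is Si.
So Si makes up 224.680/847.047 = 0.2653 of the mass, i.e. 26.53%.

26.53 wt%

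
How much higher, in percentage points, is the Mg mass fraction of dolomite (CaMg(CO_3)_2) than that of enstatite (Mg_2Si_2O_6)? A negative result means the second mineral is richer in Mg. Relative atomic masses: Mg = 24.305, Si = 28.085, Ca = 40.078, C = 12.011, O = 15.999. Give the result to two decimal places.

-11.03 percentage points

First mineral: 24.305 g Mg in 184.399 g formula = 13.18 wt% Mg.
Second mineral: 48.610 g Mg in 200.774 g formula = 24.21 wt% Mg.
13.18% − 24.21% gives a difference of -11.03 percentage points.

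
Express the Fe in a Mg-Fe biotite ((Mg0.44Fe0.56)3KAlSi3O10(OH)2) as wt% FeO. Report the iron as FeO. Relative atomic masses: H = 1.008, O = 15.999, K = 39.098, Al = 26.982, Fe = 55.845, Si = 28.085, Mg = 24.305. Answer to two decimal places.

M((Mg0.44Fe0.56)3KAlSi3O10(OH)2) = 470.241 g/mol; M(FeO) = 71.844 g/mol.
Moles FeO per formula unit = 1.68 Fe ÷ 1 = 1.6800.
FeO fraction = (1.6800 × 71.844) / 470.241 = 120.698/470.241 = 0.2567.

25.67 wt%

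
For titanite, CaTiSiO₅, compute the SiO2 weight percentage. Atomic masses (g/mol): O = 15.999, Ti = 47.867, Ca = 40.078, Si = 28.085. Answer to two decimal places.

30.65 wt%

Molar mass of CaTiSiO₅ = 1×40.078 + 1×47.867 + 1×28.085 + 5×15.999 = 196.025 g/mol.
Each formula unit contains 1 Si, equivalent to 1/1 = 1.0000 mol SiO2.
M(SiO2) = 1×28.085 + 2×15.999 = 60.083 g/mol.
Mass of SiO2 per formula unit = 1.0000 × 60.083 = 60.083 g.
SiO2 wt% = 60.083 / 196.025 × 100 = 30.65%.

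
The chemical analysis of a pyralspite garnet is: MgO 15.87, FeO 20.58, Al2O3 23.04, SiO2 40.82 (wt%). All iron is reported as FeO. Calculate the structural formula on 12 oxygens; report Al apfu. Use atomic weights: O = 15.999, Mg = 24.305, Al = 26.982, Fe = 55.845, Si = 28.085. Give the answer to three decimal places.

MgO: 15.87/40.304 = 0.39376 mol → 0.39376 mol Mg, 0.39376 mol O.
FeO: 20.58/71.844 = 0.28645 mol → 0.28645 mol Fe, 0.28645 mol O.
Al2O3: 23.04/101.961 = 0.22597 mol → 0.45194 mol Al, 0.67791 mol O.
SiO2: 40.82/60.083 = 0.67939 mol → 0.67939 mol Si, 1.35878 mol O.
Total oxygen = 2.71690 mol. Normalization factor = 12/2.71690 = 4.41680.
Al per 12 O = 0.45194 × 4.41680 = 1.996.

1.996 Al apfu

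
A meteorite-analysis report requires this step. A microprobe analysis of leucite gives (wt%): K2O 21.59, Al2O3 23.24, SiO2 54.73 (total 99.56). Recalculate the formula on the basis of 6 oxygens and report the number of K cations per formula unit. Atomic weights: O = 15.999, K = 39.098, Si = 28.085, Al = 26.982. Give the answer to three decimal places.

1.006 K apfu

K2O (M=94.195): mol = 0.22921; K = 0.45842, O = 0.22921.
Al2O3 (M=101.961): mol = 0.22793; Al = 0.45586, O = 0.68379.
SiO2 (M=60.083): mol = 0.91091; Si = 0.91091, O = 1.82182.
ΣO = 2.73482; factor = 6/ΣO = 2.19393.
K apfu = 0.45842 × 2.19393 = 1.006.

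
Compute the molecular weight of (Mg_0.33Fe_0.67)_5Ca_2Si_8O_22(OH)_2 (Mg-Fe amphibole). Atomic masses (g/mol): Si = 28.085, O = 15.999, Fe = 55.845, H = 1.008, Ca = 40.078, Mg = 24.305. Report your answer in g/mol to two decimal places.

918.01 g/mol

M = 1.65·24.305 + 3.35·55.845 + 2·40.078 + 8·28.085 + 24·15.999 + 2·1.008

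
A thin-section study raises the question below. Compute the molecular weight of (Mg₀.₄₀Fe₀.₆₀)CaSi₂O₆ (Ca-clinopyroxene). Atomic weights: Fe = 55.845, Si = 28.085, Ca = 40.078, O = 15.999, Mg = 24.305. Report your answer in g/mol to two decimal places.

235.47 g/mol

Mg: 0.40 × 24.305 = 9.7220
Fe: 0.60 × 55.845 = 33.5070
Ca: 1 × 40.078 = 40.0780
Si: 2 × 28.085 = 56.1700
O: 6 × 15.999 = 95.9940
Summing the contributions gives the formula mass.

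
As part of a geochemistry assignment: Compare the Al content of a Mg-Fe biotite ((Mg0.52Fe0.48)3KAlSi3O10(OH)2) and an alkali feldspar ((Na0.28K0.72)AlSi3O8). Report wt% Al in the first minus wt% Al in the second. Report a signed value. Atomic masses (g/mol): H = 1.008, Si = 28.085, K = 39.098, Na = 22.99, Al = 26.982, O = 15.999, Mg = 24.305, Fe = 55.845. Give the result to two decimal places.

First mineral: 26.982 g Al in 462.672 g formula = 5.83 wt% Al.
Second mineral: 26.982 g Al in 273.817 g formula = 9.85 wt% Al.
5.83% − 9.85% gives a difference of -4.02 percentage points.

-4.02 percentage points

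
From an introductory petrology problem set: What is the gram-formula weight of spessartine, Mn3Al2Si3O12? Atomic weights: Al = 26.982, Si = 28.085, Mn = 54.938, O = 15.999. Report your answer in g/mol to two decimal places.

The formula mass is the sum 3×54.938 + 2×26.982 + 3×28.085 + 12×15.999.

495.02 g/mol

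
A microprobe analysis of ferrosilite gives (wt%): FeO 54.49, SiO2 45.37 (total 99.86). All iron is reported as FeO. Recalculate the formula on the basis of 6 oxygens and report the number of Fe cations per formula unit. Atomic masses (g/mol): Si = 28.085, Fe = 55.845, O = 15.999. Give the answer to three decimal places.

FeO (M=71.844): mol = 0.75845; Fe = 0.75845, O = 0.75845.
SiO2 (M=60.083): mol = 0.75512; Si = 0.75512, O = 1.51024.
ΣO = 2.26869; factor = 6/ΣO = 2.64470.
Fe apfu = 0.75845 × 2.64470 = 2.006.

2.006 Fe apfu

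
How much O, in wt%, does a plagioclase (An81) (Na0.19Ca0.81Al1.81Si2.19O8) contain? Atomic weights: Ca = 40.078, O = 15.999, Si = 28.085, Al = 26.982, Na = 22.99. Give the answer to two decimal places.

46.51 wt%

Formula mass = 0.19*22.99 + 0.81*40.078 + 1.81*26.982 + 2.19*28.085 + 8*15.999 = 275.167 g/mol, of which 127.992 g is O.
So O makes up 127.992/275.167 = 0.4651 of the mass, i.e. 46.51%.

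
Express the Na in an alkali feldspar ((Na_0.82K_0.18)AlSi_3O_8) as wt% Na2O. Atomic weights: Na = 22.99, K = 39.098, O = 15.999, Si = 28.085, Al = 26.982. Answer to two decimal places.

Molar mass of (Na_0.82K_0.18)AlSi_3O_8 = 0.82×22.99 + 0.18×39.098 + 1×26.982 + 3×28.085 + 8×15.999 = 265.118 g/mol.
Each formula unit contains 0.82 Na, equivalent to 0.82/2 = 0.4100 mol Na2O.
M(Na2O) = 2×22.99 + 1×15.999 = 61.979 g/mol.
Mass of Na2O per formula unit = 0.4100 × 61.979 = 25.411 g.
Na2O wt% = 25.411 / 265.118 × 100 = 9.58%.

9.58 wt%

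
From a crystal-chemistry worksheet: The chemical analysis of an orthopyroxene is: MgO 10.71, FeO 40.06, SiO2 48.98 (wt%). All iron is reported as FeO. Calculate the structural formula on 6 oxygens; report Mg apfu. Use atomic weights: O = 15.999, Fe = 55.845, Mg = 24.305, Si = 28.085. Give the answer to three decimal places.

0.650 Mg apfu

10.71 wt% MgO ÷ 40.304 g/mol = 0.26573 mol, giving 0.26573 Mg and 0.26573 O.
40.06 wt% FeO ÷ 71.844 g/mol = 0.55760 mol, giving 0.55760 Fe and 0.55760 O.
48.98 wt% SiO2 ÷ 60.083 g/mol = 0.81521 mol, giving 0.81521 Si and 1.63042 O.
Oxygen sums to 2.45375; scaling by 6/2.45375 = 2.44524 puts the formula on 6 O.
Mg: 0.26573 × 2.44524 = 0.650 atoms per formula unit.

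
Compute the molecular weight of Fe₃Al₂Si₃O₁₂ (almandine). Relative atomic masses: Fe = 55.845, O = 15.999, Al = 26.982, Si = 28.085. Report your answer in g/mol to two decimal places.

M = 3·55.845 + 2·26.982 + 3·28.085 + 12·15.999

497.74 g/mol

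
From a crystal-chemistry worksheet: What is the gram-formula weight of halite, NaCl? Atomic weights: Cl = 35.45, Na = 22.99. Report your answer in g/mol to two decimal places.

Na: 1 × 22.99 = 22.9900
Cl: 1 × 35.45 = 35.4500
Summing the contributions gives the formula mass.

58.44 g/mol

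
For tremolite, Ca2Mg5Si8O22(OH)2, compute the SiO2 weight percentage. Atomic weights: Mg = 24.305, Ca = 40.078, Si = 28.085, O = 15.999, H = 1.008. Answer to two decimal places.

Formula mass = 812.353 g/mol.
8 Si → 8.0000 mol SiO2 per formula unit; M(SiO2) = 60.083, so SiO2 mass = 480.664 g.
480.664/812.353 × 100 = 59.17 wt%.

59.17 wt%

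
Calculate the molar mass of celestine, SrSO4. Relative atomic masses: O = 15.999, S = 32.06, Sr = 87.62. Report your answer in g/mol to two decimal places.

The formula mass is the sum 1×87.62 + 1×32.06 + 4×15.999.

183.68 g/mol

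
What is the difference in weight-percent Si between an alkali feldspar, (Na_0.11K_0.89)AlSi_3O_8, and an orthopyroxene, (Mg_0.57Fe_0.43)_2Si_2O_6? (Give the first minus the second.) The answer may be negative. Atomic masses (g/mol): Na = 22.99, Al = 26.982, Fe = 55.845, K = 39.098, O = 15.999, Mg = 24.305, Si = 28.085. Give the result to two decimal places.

M((Na_0.11K_0.89)AlSi_3O_8) = 276.555 g/mol, so wt% Si = 84.255/276.555 × 100 = 30.47%.
M((Mg_0.57Fe_0.43)_2Si_2O_6) = 227.898 g/mol, so wt% Si = 56.170/227.898 × 100 = 24.65%.
30.47 − 24.65 = 5.82 pp.

5.82 percentage points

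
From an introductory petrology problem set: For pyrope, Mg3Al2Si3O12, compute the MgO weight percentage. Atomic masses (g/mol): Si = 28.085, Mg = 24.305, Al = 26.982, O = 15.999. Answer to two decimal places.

M(Mg3Al2Si3O12) = 403.122 g/mol; M(MgO) = 40.304 g/mol.
Moles MgO per formula unit = 3 Mg ÷ 1 = 3.0000.
MgO fraction = (3.0000 × 40.304) / 403.122 = 120.912/403.122 = 0.2999.

29.99 wt%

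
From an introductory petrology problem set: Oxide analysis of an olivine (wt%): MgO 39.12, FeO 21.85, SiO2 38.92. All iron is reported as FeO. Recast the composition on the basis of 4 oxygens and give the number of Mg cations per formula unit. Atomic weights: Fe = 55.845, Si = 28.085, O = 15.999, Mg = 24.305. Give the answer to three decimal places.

1.511 Mg apfu

MgO: 39.12/40.304 = 0.97062 mol → 0.97062 mol Mg, 0.97062 mol O.
FeO: 21.85/71.844 = 0.30413 mol → 0.30413 mol Fe, 0.30413 mol O.
SiO2: 38.92/60.083 = 0.64777 mol → 0.64777 mol Si, 1.29554 mol O.
Total oxygen = 2.57029 mol. Normalization factor = 4/2.57029 = 1.55624.
Mg per 4 O = 0.97062 × 1.55624 = 1.511.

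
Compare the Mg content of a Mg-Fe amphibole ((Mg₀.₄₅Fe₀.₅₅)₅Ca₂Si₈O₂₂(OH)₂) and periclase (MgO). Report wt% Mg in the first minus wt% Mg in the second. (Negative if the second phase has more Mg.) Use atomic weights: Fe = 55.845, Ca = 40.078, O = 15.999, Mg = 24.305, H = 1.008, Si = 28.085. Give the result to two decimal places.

-54.22 percentage points

M((Mg₀.₄₅Fe₀.₅₅)₅Ca₂Si₈O₂₂(OH)₂) = 899.088 g/mol, so wt% Mg = 54.686/899.088 × 100 = 6.08%.
M(MgO) = 40.304 g/mol, so wt% Mg = 24.305/40.304 × 100 = 60.30%.
6.08 − 60.30 = -54.22 pp.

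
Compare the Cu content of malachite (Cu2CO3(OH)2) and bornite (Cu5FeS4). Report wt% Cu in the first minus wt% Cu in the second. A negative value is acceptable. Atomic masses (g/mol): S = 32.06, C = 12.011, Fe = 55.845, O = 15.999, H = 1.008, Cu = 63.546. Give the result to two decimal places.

Cu in Cu2CO3(OH)2: molar mass 221.114 g/mol; 2×63.546 = 127.092 g → 57.48 wt%.
Cu in Cu5FeS4: molar mass 501.815 g/mol; 5×63.546 = 317.730 g → 63.32 wt%.
Difference = 57.48 − 63.32 = -5.84 percentage points.

-5.84 percentage points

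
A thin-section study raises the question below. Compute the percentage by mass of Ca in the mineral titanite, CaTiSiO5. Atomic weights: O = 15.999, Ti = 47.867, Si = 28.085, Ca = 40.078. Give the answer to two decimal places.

20.45 mass %

M(CaTiSiO5) = 196.025 g/mol.
Ca contributes 1 × 40.078 = 40.078 g per mole.
40.078/196.025 = 0.2045 → 20.45%.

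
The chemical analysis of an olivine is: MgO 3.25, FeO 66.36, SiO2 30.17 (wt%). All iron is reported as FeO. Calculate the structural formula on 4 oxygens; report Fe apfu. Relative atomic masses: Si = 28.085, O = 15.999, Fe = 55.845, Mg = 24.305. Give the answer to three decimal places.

1.839 Fe apfu

MgO (M=40.304): mol = 0.08064; Mg = 0.08064, O = 0.08064.
FeO (M=71.844): mol = 0.92367; Fe = 0.92367, O = 0.92367.
SiO2 (M=60.083): mol = 0.50214; Si = 0.50214, O = 1.00428.
ΣO = 2.00859; factor = 4/ΣO = 1.99145.
Fe apfu = 0.92367 × 1.99145 = 1.839.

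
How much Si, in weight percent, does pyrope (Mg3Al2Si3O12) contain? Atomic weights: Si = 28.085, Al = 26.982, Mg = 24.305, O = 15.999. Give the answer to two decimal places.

20.90 weight percent

Formula mass = 3*24.305 + 2*26.982 + 3*28.085 + 12*15.999 = 403.122 g/mol, of which 84.255 g is Si.
So Si makes up 84.255/403.122 = 0.2090 of the mass, i.e. 20.90%.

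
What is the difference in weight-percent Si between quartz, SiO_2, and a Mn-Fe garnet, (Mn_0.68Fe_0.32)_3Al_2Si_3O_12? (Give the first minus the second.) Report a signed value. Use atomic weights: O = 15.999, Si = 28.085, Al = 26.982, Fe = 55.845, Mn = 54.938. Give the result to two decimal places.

29.75 percentage points

M(SiO_2) = 60.083 g/mol, so wt% Si = 28.085/60.083 × 100 = 46.74%.
M((Mn_0.68Fe_0.32)_3Al_2Si_3O_12) = 495.892 g/mol, so wt% Si = 84.255/495.892 × 100 = 16.99%.
46.74 − 16.99 = 29.75 pp.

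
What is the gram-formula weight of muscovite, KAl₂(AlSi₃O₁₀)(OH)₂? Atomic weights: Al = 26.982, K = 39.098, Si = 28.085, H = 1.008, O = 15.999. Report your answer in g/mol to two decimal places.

M = 1*39.098 + 3*26.982 + 3*28.085 + 12*15.999 + 2*1.008

398.30 g/mol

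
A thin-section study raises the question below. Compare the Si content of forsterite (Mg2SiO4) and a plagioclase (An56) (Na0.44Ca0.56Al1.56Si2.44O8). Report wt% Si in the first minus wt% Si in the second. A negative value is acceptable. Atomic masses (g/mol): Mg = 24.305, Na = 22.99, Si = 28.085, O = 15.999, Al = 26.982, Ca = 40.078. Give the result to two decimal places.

Si in Mg2SiO4: molar mass 140.691 g/mol; 1×28.085 = 28.085 g → 19.96 wt%.
Si in Na0.44Ca0.56Al1.56Si2.44O8: molar mass 271.171 g/mol; 2.44×28.085 = 68.527 g → 25.27 wt%.
Difference = 19.96 − 25.27 = -5.31 percentage points.

-5.31 percentage points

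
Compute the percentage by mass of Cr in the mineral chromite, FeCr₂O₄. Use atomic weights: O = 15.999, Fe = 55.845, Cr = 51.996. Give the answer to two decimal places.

46.46 mass %

Formula mass = 1·55.845 + 2·51.996 + 4·15.999 = 223.833 g/mol, of which 103.992 g is Cr.
So Cr makes up 103.992/223.833 = 0.4646 of the mass, i.e. 46.46%.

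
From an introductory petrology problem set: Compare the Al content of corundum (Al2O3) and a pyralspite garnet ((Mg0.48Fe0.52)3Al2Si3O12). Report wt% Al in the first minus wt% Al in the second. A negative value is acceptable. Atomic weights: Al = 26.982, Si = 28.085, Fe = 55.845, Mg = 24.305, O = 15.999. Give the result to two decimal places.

Al in Al2O3: molar mass 101.961 g/mol; 2×26.982 = 53.964 g → 52.93 wt%.
Al in (Mg0.48Fe0.52)3Al2Si3O12: molar mass 452.324 g/mol; 2×26.982 = 53.964 g → 11.93 wt%.
Difference = 52.93 − 11.93 = 41.00 percentage points.

41.00 percentage points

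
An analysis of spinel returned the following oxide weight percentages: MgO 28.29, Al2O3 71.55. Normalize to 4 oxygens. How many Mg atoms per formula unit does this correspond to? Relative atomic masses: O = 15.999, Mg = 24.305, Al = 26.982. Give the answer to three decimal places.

28.29 wt% MgO ÷ 40.304 g/mol = 0.70192 mol, giving 0.70192 Mg and 0.70192 O.
71.55 wt% Al2O3 ÷ 101.961 g/mol = 0.70174 mol, giving 1.40348 Al and 2.10522 O.
Oxygen sums to 2.80714; scaling by 4/2.80714 = 1.42494 puts the formula on 4 O.
Mg: 0.70192 × 1.42494 = 1.000 atoms per formula unit.

1.000 Mg apfu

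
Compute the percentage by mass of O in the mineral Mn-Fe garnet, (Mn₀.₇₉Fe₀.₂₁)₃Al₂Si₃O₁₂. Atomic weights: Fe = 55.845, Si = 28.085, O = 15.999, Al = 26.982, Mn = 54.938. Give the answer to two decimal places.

M((Mn₀.₇₉Fe₀.₂₁)₃Al₂Si₃O₁₂) = 495.592 g/mol.
O contributes 12 × 15.999 = 191.988 g per mole.
191.988/495.592 = 0.3874 → 38.74%.

38.74 weight percent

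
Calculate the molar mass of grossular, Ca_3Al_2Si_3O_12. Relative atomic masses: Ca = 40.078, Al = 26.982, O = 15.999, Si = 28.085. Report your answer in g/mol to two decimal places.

The formula mass is the sum 3·40.078 + 2·26.982 + 3·28.085 + 12·15.999.

450.44 g/mol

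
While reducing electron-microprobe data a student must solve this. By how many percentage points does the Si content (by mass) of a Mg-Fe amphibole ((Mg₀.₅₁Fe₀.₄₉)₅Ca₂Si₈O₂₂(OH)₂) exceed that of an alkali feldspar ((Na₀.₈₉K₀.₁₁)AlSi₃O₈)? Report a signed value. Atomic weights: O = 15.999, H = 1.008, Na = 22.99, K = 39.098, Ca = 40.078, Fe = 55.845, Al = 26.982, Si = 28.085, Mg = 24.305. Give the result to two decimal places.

First mineral: 224.680 g Si in 889.626 g formula = 25.26 wt% Si.
Second mineral: 84.255 g Si in 263.991 g formula = 31.92 wt% Si.
25.26% − 31.92% gives a difference of -6.66 percentage points.

-6.66 percentage points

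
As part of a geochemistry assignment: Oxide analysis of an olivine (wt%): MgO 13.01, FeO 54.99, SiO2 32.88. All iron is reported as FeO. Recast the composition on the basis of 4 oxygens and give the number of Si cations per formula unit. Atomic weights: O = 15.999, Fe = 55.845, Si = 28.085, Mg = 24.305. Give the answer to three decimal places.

1.003 Si apfu

MgO: 13.01/40.304 = 0.32280 mol → 0.32280 mol Mg, 0.32280 mol O.
FeO: 54.99/71.844 = 0.76541 mol → 0.76541 mol Fe, 0.76541 mol O.
SiO2: 32.88/60.083 = 0.54724 mol → 0.54724 mol Si, 1.09448 mol O.
Total oxygen = 2.18269 mol. Normalization factor = 4/2.18269 = 1.83260.
Si per 4 O = 0.54724 × 1.83260 = 1.003.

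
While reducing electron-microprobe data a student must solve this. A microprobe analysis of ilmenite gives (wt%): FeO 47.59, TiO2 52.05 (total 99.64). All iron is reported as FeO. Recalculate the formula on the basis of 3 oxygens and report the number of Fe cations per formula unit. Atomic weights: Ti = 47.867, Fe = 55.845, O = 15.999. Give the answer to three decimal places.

1.011 Fe apfu

47.59 wt% FeO ÷ 71.844 g/mol = 0.66241 mol, giving 0.66241 Fe and 0.66241 O.
52.05 wt% TiO2 ÷ 79.865 g/mol = 0.65172 mol, giving 0.65172 Ti and 1.30344 O.
Oxygen sums to 1.96585; scaling by 3/1.96585 = 1.52606 puts the formula on 3 O.
Fe: 0.66241 × 1.52606 = 1.011 atoms per formula unit.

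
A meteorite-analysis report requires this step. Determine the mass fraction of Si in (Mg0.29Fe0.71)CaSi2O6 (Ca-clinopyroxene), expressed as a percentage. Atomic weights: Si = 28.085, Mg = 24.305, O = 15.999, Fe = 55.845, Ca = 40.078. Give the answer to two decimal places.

23.51 weight percent

Formula mass = 0.29×24.305 + 0.71×55.845 + 1×40.078 + 2×28.085 + 6×15.999 = 238.940 g/mol, of which 56.170 g is Si.
So Si makes up 56.170/238.940 = 0.2351 of the mass, i.e. 23.51%.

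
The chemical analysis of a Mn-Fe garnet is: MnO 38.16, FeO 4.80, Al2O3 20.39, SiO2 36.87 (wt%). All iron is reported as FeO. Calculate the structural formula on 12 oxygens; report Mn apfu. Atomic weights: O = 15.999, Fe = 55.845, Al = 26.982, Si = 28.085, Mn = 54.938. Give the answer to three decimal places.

2.654 Mn apfu

38.16 wt% MnO ÷ 70.937 g/mol = 0.53794 mol, giving 0.53794 Mn and 0.53794 O.
4.80 wt% FeO ÷ 71.844 g/mol = 0.06681 mol, giving 0.06681 Fe and 0.06681 O.
20.39 wt% Al2O3 ÷ 101.961 g/mol = 0.19998 mol, giving 0.39996 Al and 0.59994 O.
36.87 wt% SiO2 ÷ 60.083 g/mol = 0.61365 mol, giving 0.61365 Si and 1.22730 O.
Oxygen sums to 2.43199; scaling by 12/2.43199 = 4.93423 puts the formula on 12 O.
Mn: 0.53794 × 4.93423 = 2.654 atoms per formula unit.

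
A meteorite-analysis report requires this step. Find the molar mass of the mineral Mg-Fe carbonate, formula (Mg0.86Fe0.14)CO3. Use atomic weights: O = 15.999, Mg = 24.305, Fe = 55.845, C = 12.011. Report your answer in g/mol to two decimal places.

Mg: 0.86 × 24.305 = 20.9023
Fe: 0.14 × 55.845 = 7.8183
C: 1 × 12.011 = 12.0110
O: 3 × 15.999 = 47.9970
Summing the contributions gives the formula mass.

88.73 g/mol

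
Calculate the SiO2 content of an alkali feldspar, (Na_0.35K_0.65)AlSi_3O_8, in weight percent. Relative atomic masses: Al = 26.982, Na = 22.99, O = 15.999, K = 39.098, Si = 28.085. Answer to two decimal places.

66.10 wt%

Formula mass = 272.689 g/mol.
3 Si → 3.0000 mol SiO2 per formula unit; M(SiO2) = 60.083, so SiO2 mass = 180.249 g.
180.249/272.689 × 100 = 66.10 wt%.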